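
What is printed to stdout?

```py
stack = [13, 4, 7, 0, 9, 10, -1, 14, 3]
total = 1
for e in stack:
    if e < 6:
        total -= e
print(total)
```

e=13: not <6
e=4: <6, total = 1-4 = -3
e=7: not <6
e=0: <6, total = (-3)-0 = -3
e=9: not <6
e=10: not <6
e=-1: <6, total = (-3)-(-1) = -2
e=14: not <6
e=3: <6, total = (-2)-3 = -5

-5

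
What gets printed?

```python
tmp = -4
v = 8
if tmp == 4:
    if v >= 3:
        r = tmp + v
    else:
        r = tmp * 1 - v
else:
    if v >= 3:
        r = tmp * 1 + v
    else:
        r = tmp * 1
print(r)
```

4

tmp=-4, v=8
tmp == 4 is False; v >= 3 is True
→ r = tmp * 1 + v = 4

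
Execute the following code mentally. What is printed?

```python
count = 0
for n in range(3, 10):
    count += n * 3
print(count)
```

126

n=3: count = 0+3*3 = 9
n=4: count = 9+4*3 = 21
n=5: count = 21+5*3 = 36
n=6: count = 36+6*3 = 54
n=7: count = 54+7*3 = 75
n=8: count = 75+8*3 = 99
n=9: count = 99+9*3 = 126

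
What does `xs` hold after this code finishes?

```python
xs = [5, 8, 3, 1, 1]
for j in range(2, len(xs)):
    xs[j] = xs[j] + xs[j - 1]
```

[5, 8, 11, 12, 13]

j=2: xs[2] = 3+8 = 11 → [5, 8, 11, 1, 1]
j=3: xs[3] = 1+11 = 12 → [5, 8, 11, 12, 1]
j=4: xs[4] = 1+12 = 13 → [5, 8, 11, 12, 13]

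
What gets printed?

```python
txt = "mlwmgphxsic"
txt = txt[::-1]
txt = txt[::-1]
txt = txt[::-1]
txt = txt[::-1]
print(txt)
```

reverse → 'cisxhpgmwlm'
reverse → 'mlwmgphxsic'
reverse → 'cisxhpgmwlm'
reverse → 'mlwmgphxsic'

mlwmgphxsic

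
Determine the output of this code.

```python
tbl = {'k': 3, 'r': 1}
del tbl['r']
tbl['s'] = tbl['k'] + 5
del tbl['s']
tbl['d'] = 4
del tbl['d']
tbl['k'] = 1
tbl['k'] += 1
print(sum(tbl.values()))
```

del 'r' → {'k': 3}
tbl['s'] = tbl['k']+5 = 8 → {'k': 3, 's': 8}
del 's' → {'k': 3}
tbl['d'] = 4 → {'k': 3, 'd': 4}
del 'd' → {'k': 3}
tbl['k'] = 1 → {'k': 1}
tbl['k'] = 1+1 = 2 → {'k': 2}
sum of values = 2

2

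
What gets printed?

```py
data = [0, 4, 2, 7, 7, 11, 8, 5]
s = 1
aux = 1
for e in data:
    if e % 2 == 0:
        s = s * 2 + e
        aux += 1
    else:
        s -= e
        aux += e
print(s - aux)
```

-46

e=0: even, s = 1*2+0 = 2; aux=2
e=4: even, s = 2*2+4 = 8; aux=3
e=2: even, s = 8*2+2 = 18; aux=4
e=7: not even, s = 18-7 = 11; aux=11
e=7: not even, s = 11-7 = 4; aux=18
e=11: not even, s = 4-11 = -7; aux=29
e=8: even, s = (-7)*2+8 = -6; aux=30
e=5: not even, s = (-6)-5 = -11; aux=35
s-aux = (-11)-35 = -46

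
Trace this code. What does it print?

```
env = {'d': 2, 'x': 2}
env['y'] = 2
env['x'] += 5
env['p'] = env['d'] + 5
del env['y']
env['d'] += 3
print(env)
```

env['y'] = 2 → {'d': 2, 'x': 2, 'y': 2}
env['x'] = 2+5 = 7 → {'d': 2, 'x': 7, 'y': 2}
env['p'] = env['d']+5 = 7 → {'d': 2, 'x': 7, 'y': 2, 'p': 7}
del 'y' → {'d': 2, 'x': 7, 'p': 7}
env['d'] = 2+3 = 5 → {'d': 5, 'x': 7, 'p': 7}

{'d': 5, 'x': 7, 'p': 7}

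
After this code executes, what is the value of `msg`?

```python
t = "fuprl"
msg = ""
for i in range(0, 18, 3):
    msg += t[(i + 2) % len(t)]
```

i=0: add t[2]='p' → 'p'
i=3: add t[0]='f' → 'pf'
i=6: add t[3]='r' → 'pfr'
i=9: add t[1]='u' → 'pfru'
i=12: add t[4]='l' → 'pfrul'
i=15: add t[2]='p' → 'pfrulp'

'pfrulp'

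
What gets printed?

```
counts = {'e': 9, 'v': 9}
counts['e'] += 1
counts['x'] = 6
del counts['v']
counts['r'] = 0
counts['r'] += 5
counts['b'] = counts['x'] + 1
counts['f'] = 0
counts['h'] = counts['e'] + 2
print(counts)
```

counts['e'] = 9+1 = 10 → {'e': 10, 'v': 9}
counts['x'] = 6 → {'e': 10, 'v': 9, 'x': 6}
del 'v' → {'e': 10, 'x': 6}
counts['r'] = 0 → {'e': 10, 'x': 6, 'r': 0}
counts['r'] = 0+5 = 5 → {'e': 10, 'x': 6, 'r': 5}
counts['b'] = counts['x']+1 = 7 → {'e': 10, 'x': 6, 'r': 5, 'b': 7}
counts['f'] = 0 → {'e': 10, 'x': 6, 'r': 5, 'b': 7, 'f': 0}
counts['h'] = counts['e']+2 = 12 → {'e': 10, 'x': 6, 'r': 5, 'b': 7, 'f': 0, 'h': 12}

{'e': 10, 'x': 6, 'r': 5, 'b': 7, 'f': 0, 'h': 12}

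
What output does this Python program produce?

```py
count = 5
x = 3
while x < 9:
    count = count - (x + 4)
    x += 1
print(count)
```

x=3: count = 5-7 = -2
x=4: count = (-2)-8 = -10
x=5: count = (-10)-9 = -19
x=6: count = (-19)-10 = -29
x=7: count = (-29)-11 = -40
x=8: count = (-40)-12 = -52

-52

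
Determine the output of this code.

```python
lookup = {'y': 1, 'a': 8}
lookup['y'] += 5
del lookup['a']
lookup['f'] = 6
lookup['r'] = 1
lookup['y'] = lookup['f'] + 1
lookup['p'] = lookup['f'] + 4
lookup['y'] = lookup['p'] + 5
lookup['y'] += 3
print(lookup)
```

{'y': 18, 'f': 6, 'r': 1, 'p': 10}

lookup['y'] = 1+5 = 6 → {'y': 6, 'a': 8}
del 'a' → {'y': 6}
lookup['f'] = 6 → {'y': 6, 'f': 6}
lookup['r'] = 1 → {'y': 6, 'f': 6, 'r': 1}
lookup['y'] = lookup['f']+1 = 7 → {'y': 7, 'f': 6, 'r': 1}
lookup['p'] = lookup['f']+4 = 10 → {'y': 7, 'f': 6, 'r': 1, 'p': 10}
lookup['y'] = lookup['p']+5 = 15 → {'y': 15, 'f': 6, 'r': 1, 'p': 10}
lookup['y'] = 15+3 = 18 → {'y': 18, 'f': 6, 'r': 1, 'p': 10}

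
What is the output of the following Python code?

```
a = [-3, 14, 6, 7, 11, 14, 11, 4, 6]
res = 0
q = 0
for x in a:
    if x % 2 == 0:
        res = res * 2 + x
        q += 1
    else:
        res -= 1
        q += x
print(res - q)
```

x=-3: not even, res = 0-1 = -1; q=-3
x=14: even, res = (-1)*2+14 = 12; q=-2
x=6: even, res = 12*2+6 = 30; q=-1
x=7: not even, res = 30-1 = 29; q=6
x=11: not even, res = 29-1 = 28; q=17
x=14: even, res = 28*2+14 = 70; q=18
x=11: not even, res = 70-1 = 69; q=29
x=4: even, res = 69*2+4 = 142; q=30
x=6: even, res = 142*2+6 = 290; q=31
res-q = 290-31 = 259

259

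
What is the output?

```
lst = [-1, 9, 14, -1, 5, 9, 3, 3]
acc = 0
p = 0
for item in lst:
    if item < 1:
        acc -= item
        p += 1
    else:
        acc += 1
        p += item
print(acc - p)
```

item=-1: <1, acc = 0-(-1) = 1; p=1
item=9: not <1, acc = 1+1 = 2; p=10
item=14: not <1, acc = 2+1 = 3; p=24
item=-1: <1, acc = 3-(-1) = 4; p=25
item=5: not <1, acc = 4+1 = 5; p=30
item=9: not <1, acc = 5+1 = 6; p=39
item=3: not <1, acc = 6+1 = 7; p=42
item=3: not <1, acc = 7+1 = 8; p=45
acc-p = 8-45 = -37

-37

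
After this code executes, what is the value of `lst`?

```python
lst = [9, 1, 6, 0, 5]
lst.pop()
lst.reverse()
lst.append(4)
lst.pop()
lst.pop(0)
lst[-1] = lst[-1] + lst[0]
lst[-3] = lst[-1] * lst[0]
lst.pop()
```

pop() removes 5 → [9, 1, 6, 0]
reverse → [0, 6, 1, 9]
append 4 → [0, 6, 1, 9, 4]
pop() removes 4 → [0, 6, 1, 9]
pop(0) removes 0 → [6, 1, 9]
lst[-1] = lst[-1]+lst[0] = 9+6 = 15 → [6, 1, 15]
lst[-3] = lst[-1]*lst[0] = 15*6 = 90 → [90, 1, 15]
pop() removes 15 → [90, 1]

[90, 1]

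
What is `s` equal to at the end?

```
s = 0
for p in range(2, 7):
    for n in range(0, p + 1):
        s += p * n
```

p=2,n=0: s = 0+0 = 0
p=2,n=1: s = 0+2 = 2
p=2,n=2: s = 2+4 = 6
p=3,n=0: s = 6+0 = 6
p=3,n=1: s = 6+3 = 9
p=3,n=2: s = 9+6 = 15
p=3,n=3: s = 15+9 = 24
p=4,n=0: s = 24+0 = 24
p=4,n=1: s = 24+4 = 28
p=4,n=2: s = 28+8 = 36
p=4,n=3: s = 36+12 = 48
p=4,n=4: s = 48+16 = 64
p=5,n=0: s = 64+0 = 64
p=5,n=1: s = 64+5 = 69
p=5,n=2: s = 69+10 = 79
p=5,n=3: s = 79+15 = 94
p=5,n=4: s = 94+20 = 114
p=5,n=5: s = 114+25 = 139
p=6,n=0: s = 139+0 = 139
p=6,n=1: s = 139+6 = 145
p=6,n=2: s = 145+12 = 157
p=6,n=3: s = 157+18 = 175
p=6,n=4: s = 175+24 = 199
p=6,n=5: s = 199+30 = 229
p=6,n=6: s = 229+36 = 265

265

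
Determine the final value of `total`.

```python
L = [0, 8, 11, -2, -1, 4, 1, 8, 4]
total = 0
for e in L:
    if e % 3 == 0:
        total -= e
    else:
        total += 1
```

e=0: %3==0, total = 0-0 = 0
e=8: not %3==0, total = 0+1 = 1
e=11: not %3==0, total = 1+1 = 2
e=-2: not %3==0, total = 2+1 = 3
e=-1: not %3==0, total = 3+1 = 4
e=4: not %3==0, total = 4+1 = 5
e=1: not %3==0, total = 5+1 = 6
e=8: not %3==0, total = 6+1 = 7
e=4: not %3==0, total = 7+1 = 8

8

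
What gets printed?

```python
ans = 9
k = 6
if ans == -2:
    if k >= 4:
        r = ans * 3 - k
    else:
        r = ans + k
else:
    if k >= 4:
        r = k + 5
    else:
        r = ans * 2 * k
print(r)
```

11

ans=9, k=6
ans == -2 is False; k >= 4 is True
→ r = k + 5 = 11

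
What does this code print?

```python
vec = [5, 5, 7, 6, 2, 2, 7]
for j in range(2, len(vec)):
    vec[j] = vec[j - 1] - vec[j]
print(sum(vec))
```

-41

j=2: vec[2] = 5-7 = -2 → [5, 5, -2, 6, 2, 2, 7]
j=3: vec[3] = (-2)-6 = -8 → [5, 5, -2, -8, 2, 2, 7]
j=4: vec[4] = (-8)-2 = -10 → [5, 5, -2, -8, -10, 2, 7]
j=5: vec[5] = (-10)-2 = -12 → [5, 5, -2, -8, -10, -12, 7]
j=6: vec[6] = (-12)-7 = -19 → [5, 5, -2, -8, -10, -12, -19]
sum = -41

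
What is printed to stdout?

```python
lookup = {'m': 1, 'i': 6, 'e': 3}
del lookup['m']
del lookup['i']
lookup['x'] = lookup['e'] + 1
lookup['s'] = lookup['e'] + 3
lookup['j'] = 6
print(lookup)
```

del 'm' → {'i': 6, 'e': 3}
del 'i' → {'e': 3}
lookup['x'] = lookup['e']+1 = 4 → {'e': 3, 'x': 4}
lookup['s'] = lookup['e']+3 = 6 → {'e': 3, 'x': 4, 's': 6}
lookup['j'] = 6 → {'e': 3, 'x': 4, 's': 6, 'j': 6}

{'e': 3, 'x': 4, 's': 6, 'j': 6}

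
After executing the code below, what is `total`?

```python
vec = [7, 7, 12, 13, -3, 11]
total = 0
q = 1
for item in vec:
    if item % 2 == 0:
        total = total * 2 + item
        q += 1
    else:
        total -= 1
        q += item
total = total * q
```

185

item=7: not even, total = 0-1 = -1; q=8
item=7: not even, total = (-1)-1 = -2; q=15
item=12: even, total = (-2)*2+12 = 8; q=16
item=13: not even, total = 8-1 = 7; q=29
item=-3: not even, total = 7-1 = 6; q=26
item=11: not even, total = 6-1 = 5; q=37
total*q = 5*37 = 185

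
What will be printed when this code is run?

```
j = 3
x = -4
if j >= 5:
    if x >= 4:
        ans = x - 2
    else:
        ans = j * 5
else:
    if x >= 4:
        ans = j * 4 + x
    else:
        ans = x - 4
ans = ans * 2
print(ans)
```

j=3, x=-4
j >= 5 is False; x >= 4 is False
→ ans = x - 4 = -8
ans = (-8)*2 = -16

-16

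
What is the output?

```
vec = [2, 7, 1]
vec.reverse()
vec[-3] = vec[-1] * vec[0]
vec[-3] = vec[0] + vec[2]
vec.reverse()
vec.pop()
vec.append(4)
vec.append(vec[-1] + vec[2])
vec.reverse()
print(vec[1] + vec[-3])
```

8

reverse → [1, 7, 2]
vec[-3] = vec[-1]*vec[0] = 2*1 = 2 → [2, 7, 2]
vec[-3] = vec[0]+vec[2] = 2+2 = 4 → [4, 7, 2]
reverse → [2, 7, 4]
pop() removes 4 → [2, 7]
append 4 → [2, 7, 4]
append vec[-1]+vec[2] = 4+4 = 8 → [2, 7, 4, 8]
reverse → [8, 4, 7, 2]
vec[1]+vec[-3] = 4+4 = 8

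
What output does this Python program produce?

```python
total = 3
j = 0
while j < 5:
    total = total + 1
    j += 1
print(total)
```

8

j=0: total = 3+1 = 4
j=1: total = 4+1 = 5
j=2: total = 5+1 = 6
j=3: total = 6+1 = 7
j=4: total = 7+1 = 8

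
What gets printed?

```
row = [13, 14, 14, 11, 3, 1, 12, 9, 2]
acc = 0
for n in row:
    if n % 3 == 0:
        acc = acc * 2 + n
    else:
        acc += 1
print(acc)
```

82

n=13: not %3==0, acc = 0+1 = 1
n=14: not %3==0, acc = 1+1 = 2
n=14: not %3==0, acc = 2+1 = 3
n=11: not %3==0, acc = 3+1 = 4
n=3: %3==0, acc = 4*2+3 = 11
n=1: not %3==0, acc = 11+1 = 12
n=12: %3==0, acc = 12*2+12 = 36
n=9: %3==0, acc = 36*2+9 = 81
n=2: not %3==0, acc = 81+1 = 82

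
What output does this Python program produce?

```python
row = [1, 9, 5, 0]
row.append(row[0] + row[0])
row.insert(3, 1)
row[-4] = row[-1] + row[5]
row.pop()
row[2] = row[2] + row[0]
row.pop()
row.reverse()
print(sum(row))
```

append row[0]+row[0] = 1+1 = 2 → [1, 9, 5, 0, 2]
insert 1 at 3 → [1, 9, 5, 1, 0, 2]
row[-4] = row[-1]+row[5] = 2+2 = 4 → [1, 9, 4, 1, 0, 2]
pop() removes 2 → [1, 9, 4, 1, 0]
row[2] = row[2]+row[0] = 4+1 = 5 → [1, 9, 5, 1, 0]
pop() removes 0 → [1, 9, 5, 1]
reverse → [1, 5, 9, 1]
sum = 16

16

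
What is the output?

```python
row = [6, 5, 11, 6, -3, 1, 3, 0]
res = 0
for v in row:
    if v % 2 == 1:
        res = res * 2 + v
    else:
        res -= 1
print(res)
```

v=6: not odd, res = 0-1 = -1
v=5: odd, res = (-1)*2+5 = 3
v=11: odd, res = 3*2+11 = 17
v=6: not odd, res = 17-1 = 16
v=-3: odd, res = 16*2+(-3) = 29
v=1: odd, res = 29*2+1 = 59
v=3: odd, res = 59*2+3 = 121
v=0: not odd, res = 121-1 = 120

120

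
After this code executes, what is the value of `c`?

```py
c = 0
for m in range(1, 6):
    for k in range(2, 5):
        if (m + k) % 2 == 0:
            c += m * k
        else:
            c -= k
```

39

m=1,k=2: odd sum, c = 0-2 = -2
m=1,k=3: even sum, c = (-2)+3 = 1
m=1,k=4: odd sum, c = 1-4 = -3
m=2,k=2: even sum, c = (-3)+4 = 1
m=2,k=3: odd sum, c = 1-3 = -2
m=2,k=4: even sum, c = (-2)+8 = 6
m=3,k=2: odd sum, c = 6-2 = 4
m=3,k=3: even sum, c = 4+9 = 13
m=3,k=4: odd sum, c = 13-4 = 9
m=4,k=2: even sum, c = 9+8 = 17
m=4,k=3: odd sum, c = 17-3 = 14
m=4,k=4: even sum, c = 14+16 = 30
m=5,k=2: odd sum, c = 30-2 = 28
m=5,k=3: even sum, c = 28+15 = 43
m=5,k=4: odd sum, c = 43-4 = 39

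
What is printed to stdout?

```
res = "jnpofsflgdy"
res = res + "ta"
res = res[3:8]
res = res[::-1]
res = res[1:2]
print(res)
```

+ 'ta' → 'jnpofsflgdyta'
slice [3:8] → 'ofsfl'
reverse → 'lfsfo'
slice [1:2] → 'f'

f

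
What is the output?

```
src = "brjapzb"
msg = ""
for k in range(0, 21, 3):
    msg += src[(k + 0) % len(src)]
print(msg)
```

k=0: add src[0]='b' → 'b'
k=3: add src[3]='a' → 'ba'
k=6: add src[6]='b' → 'bab'
k=9: add src[2]='j' → 'babj'
k=12: add src[5]='z' → 'babjz'
k=15: add src[1]='r' → 'babjzr'
k=18: add src[4]='p' → 'babjzrp'

babjzrp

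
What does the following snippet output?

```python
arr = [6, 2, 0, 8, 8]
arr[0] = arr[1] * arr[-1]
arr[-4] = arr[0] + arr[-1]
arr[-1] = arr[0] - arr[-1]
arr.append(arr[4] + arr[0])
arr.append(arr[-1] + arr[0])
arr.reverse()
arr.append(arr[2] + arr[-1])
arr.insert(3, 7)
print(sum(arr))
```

151

arr[0] = arr[1]*arr[-1] = 2*8 = 16 → [16, 2, 0, 8, 8]
arr[-4] = arr[0]+arr[-1] = 16+8 = 24 → [16, 24, 0, 8, 8]
arr[-1] = arr[0]-arr[-1] = 16-8 = 8 → [16, 24, 0, 8, 8]
append arr[4]+arr[0] = 8+16 = 24 → [16, 24, 0, 8, 8, 24]
append arr[-1]+arr[0] = 24+16 = 40 → [16, 24, 0, 8, 8, 24, 40]
reverse → [40, 24, 8, 8, 0, 24, 16]
append arr[2]+arr[-1] = 8+16 = 24 → [40, 24, 8, 8, 0, 24, 16, 24]
insert 7 at 3 → [40, 24, 8, 7, 8, 0, 24, 16, 24]
sum = 151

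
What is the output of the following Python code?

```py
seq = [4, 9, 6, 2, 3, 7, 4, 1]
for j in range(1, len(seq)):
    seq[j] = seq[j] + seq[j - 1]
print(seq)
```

j=1: seq[1] = 9+4 = 13 → [4, 13, 6, 2, 3, 7, 4, 1]
j=2: seq[2] = 6+13 = 19 → [4, 13, 19, 2, 3, 7, 4, 1]
j=3: seq[3] = 2+19 = 21 → [4, 13, 19, 21, 3, 7, 4, 1]
j=4: seq[4] = 3+21 = 24 → [4, 13, 19, 21, 24, 7, 4, 1]
j=5: seq[5] = 7+24 = 31 → [4, 13, 19, 21, 24, 31, 4, 1]
j=6: seq[6] = 4+31 = 35 → [4, 13, 19, 21, 24, 31, 35, 1]
j=7: seq[7] = 1+35 = 36 → [4, 13, 19, 21, 24, 31, 35, 36]

[4, 13, 19, 21, 24, 31, 35, 36]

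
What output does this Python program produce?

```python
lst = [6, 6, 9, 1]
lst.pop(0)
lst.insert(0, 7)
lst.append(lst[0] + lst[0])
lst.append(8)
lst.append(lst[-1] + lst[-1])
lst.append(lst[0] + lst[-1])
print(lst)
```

[7, 6, 9, 1, 14, 8, 16, 23]

pop(0) removes 6 → [6, 9, 1]
insert 7 at 0 → [7, 6, 9, 1]
append lst[0]+lst[0] = 7+7 = 14 → [7, 6, 9, 1, 14]
append 8 → [7, 6, 9, 1, 14, 8]
append lst[-1]+lst[-1] = 8+8 = 16 → [7, 6, 9, 1, 14, 8, 16]
append lst[0]+lst[-1] = 7+16 = 23 → [7, 6, 9, 1, 14, 8, 16, 23]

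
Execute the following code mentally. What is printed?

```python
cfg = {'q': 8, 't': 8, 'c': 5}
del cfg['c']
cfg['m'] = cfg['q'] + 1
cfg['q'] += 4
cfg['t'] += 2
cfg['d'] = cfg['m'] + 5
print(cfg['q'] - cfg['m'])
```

del 'c' → {'q': 8, 't': 8}
cfg['m'] = cfg['q']+1 = 9 → {'q': 8, 't': 8, 'm': 9}
cfg['q'] = 8+4 = 12 → {'q': 12, 't': 8, 'm': 9}
cfg['t'] = 8+2 = 10 → {'q': 12, 't': 10, 'm': 9}
cfg['d'] = cfg['m']+5 = 14 → {'q': 12, 't': 10, 'm': 9, 'd': 14}
cfg['q']-cfg['m'] = 12-9 = 3

3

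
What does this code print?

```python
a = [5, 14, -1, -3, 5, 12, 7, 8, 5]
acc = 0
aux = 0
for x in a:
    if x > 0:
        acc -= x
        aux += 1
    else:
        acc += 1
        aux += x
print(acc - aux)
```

x=5: >0, acc = 0-5 = -5; aux=1
x=14: >0, acc = (-5)-14 = -19; aux=2
x=-1: not >0, acc = (-19)+1 = -18; aux=1
x=-3: not >0, acc = (-18)+1 = -17; aux=-2
x=5: >0, acc = (-17)-5 = -22; aux=-1
x=12: >0, acc = (-22)-12 = -34; aux=0
x=7: >0, acc = (-34)-7 = -41; aux=1
x=8: >0, acc = (-41)-8 = -49; aux=2
x=5: >0, acc = (-49)-5 = -54; aux=3
acc-aux = (-54)-3 = -57

-57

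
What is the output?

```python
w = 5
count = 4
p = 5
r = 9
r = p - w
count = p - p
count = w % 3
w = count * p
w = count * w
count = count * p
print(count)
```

r = 5-5 = 0
count = 5-5 = 0
count = 5%3 = 2
w = 2*5 = 10
w = 2*10 = 20
count = 2*5 = 10

10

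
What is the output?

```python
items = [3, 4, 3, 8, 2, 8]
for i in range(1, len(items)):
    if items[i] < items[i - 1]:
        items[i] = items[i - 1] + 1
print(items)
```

i=1: 4>=3, unchanged → [3, 4, 3, 8, 2, 8]
i=2: 3<4, items[2] = 4+1 = 5 → [3, 4, 5, 8, 2, 8]
i=3: 8>=5, unchanged → [3, 4, 5, 8, 2, 8]
i=4: 2<8, items[4] = 8+1 = 9 → [3, 4, 5, 8, 9, 8]
i=5: 8<9, items[5] = 9+1 = 10 → [3, 4, 5, 8, 9, 10]

[3, 4, 5, 8, 9, 10]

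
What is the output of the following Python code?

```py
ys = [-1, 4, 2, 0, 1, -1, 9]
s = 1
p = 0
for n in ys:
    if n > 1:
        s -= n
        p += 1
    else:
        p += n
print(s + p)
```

n=-1: not >1; p=-1
n=4: >1, s = 1-4 = -3; p=0
n=2: >1, s = (-3)-2 = -5; p=1
n=0: not >1; p=1
n=1: not >1; p=2
n=-1: not >1; p=1
n=9: >1, s = (-5)-9 = -14; p=2
s+p = (-14)+2 = -12

-12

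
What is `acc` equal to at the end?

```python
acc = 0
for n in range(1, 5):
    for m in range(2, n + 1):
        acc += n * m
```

n=2,m=2: acc = 0+4 = 4
n=3,m=2: acc = 4+6 = 10
n=3,m=3: acc = 10+9 = 19
n=4,m=2: acc = 19+8 = 27
n=4,m=3: acc = 27+12 = 39
n=4,m=4: acc = 39+16 = 55

55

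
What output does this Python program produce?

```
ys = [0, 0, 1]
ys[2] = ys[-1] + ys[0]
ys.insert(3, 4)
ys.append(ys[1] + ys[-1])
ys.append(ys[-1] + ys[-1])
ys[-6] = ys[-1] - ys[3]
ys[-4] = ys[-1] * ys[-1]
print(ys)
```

ys[2] = ys[-1]+ys[0] = 1+0 = 1 → [0, 0, 1]
insert 4 at 3 → [0, 0, 1, 4]
append ys[1]+ys[-1] = 0+4 = 4 → [0, 0, 1, 4, 4]
append ys[-1]+ys[-1] = 4+4 = 8 → [0, 0, 1, 4, 4, 8]
ys[-6] = ys[-1]-ys[3] = 8-4 = 4 → [4, 0, 1, 4, 4, 8]
ys[-4] = ys[-1]*ys[-1] = 8*8 = 64 → [4, 0, 64, 4, 4, 8]

[4, 0, 64, 4, 4, 8]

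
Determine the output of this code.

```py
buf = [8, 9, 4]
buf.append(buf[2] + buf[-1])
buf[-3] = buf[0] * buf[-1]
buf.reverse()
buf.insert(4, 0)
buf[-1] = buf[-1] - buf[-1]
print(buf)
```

[8, 4, 64, 8, 0]

append buf[2]+buf[-1] = 4+4 = 8 → [8, 9, 4, 8]
buf[-3] = buf[0]*buf[-1] = 8*8 = 64 → [8, 64, 4, 8]
reverse → [8, 4, 64, 8]
insert 0 at 4 → [8, 4, 64, 8, 0]
buf[-1] = buf[-1]-buf[-1] = 0-0 = 0 → [8, 4, 64, 8, 0]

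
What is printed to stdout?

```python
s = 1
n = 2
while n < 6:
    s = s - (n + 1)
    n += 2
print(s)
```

n=2: s = 1-3 = -2
n=4: s = (-2)-5 = -7

-7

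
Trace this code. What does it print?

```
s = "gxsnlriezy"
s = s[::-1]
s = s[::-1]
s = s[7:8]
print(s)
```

reverse → 'yzeirlnsxg'
reverse → 'gxsnlriezy'
slice [7:8] → 'e'

e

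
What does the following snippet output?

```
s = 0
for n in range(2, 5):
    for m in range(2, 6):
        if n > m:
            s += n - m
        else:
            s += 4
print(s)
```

40

n=2,m=2: not 2>2, s = 0+4 = 4
n=2,m=3: not 2>3, s = 4+4 = 8
n=2,m=4: not 2>4, s = 8+4 = 12
n=2,m=5: not 2>5, s = 12+4 = 16
n=3,m=2: 3>2, s = 16+1 = 17
n=3,m=3: not 3>3, s = 17+4 = 21
n=3,m=4: not 3>4, s = 21+4 = 25
n=3,m=5: not 3>5, s = 25+4 = 29
n=4,m=2: 4>2, s = 29+2 = 31
n=4,m=3: 4>3, s = 31+1 = 32
n=4,m=4: not 4>4, s = 32+4 = 36
n=4,m=5: not 4>5, s = 36+4 = 40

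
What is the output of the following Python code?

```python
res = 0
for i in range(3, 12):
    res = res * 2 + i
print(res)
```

2035

i=3: res = 0*2+3 = 3
i=4: res = 3*2+4 = 10
i=5: res = 10*2+5 = 25
i=6: res = 25*2+6 = 56
i=7: res = 56*2+7 = 119
i=8: res = 119*2+8 = 246
i=9: res = 246*2+9 = 501
i=10: res = 501*2+10 = 1012
i=11: res = 1012*2+11 = 2035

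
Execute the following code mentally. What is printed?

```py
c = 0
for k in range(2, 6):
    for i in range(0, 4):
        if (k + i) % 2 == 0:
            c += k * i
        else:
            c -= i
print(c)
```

k=2,i=0: even sum, c = 0+0 = 0
k=2,i=1: odd sum, c = 0-1 = -1
k=2,i=2: even sum, c = (-1)+4 = 3
k=2,i=3: odd sum, c = 3-3 = 0
k=3,i=0: odd sum, c = 0-0 = 0
k=3,i=1: even sum, c = 0+3 = 3
k=3,i=2: odd sum, c = 3-2 = 1
k=3,i=3: even sum, c = 1+9 = 10
k=4,i=0: even sum, c = 10+0 = 10
k=4,i=1: odd sum, c = 10-1 = 9
k=4,i=2: even sum, c = 9+8 = 17
k=4,i=3: odd sum, c = 17-3 = 14
k=5,i=0: odd sum, c = 14-0 = 14
k=5,i=1: even sum, c = 14+5 = 19
k=5,i=2: odd sum, c = 19-2 = 17
k=5,i=3: even sum, c = 17+15 = 32

32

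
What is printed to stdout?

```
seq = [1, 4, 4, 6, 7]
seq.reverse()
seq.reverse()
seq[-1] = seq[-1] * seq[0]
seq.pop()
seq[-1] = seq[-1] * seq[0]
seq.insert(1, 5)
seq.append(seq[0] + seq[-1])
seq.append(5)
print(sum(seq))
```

reverse → [7, 6, 4, 4, 1]
reverse → [1, 4, 4, 6, 7]
seq[-1] = seq[-1]*seq[0] = 7*1 = 7 → [1, 4, 4, 6, 7]
pop() removes 7 → [1, 4, 4, 6]
seq[-1] = seq[-1]*seq[0] = 6*1 = 6 → [1, 4, 4, 6]
insert 5 at 1 → [1, 5, 4, 4, 6]
append seq[0]+seq[-1] = 1+6 = 7 → [1, 5, 4, 4, 6, 7]
append 5 → [1, 5, 4, 4, 6, 7, 5]
sum = 32

32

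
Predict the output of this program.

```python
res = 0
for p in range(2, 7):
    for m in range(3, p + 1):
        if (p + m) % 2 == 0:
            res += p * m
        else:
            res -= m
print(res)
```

110

p=3,m=3: even sum, res = 0+9 = 9
p=4,m=3: odd sum, res = 9-3 = 6
p=4,m=4: even sum, res = 6+16 = 22
p=5,m=3: even sum, res = 22+15 = 37
p=5,m=4: odd sum, res = 37-4 = 33
p=5,m=5: even sum, res = 33+25 = 58
p=6,m=3: odd sum, res = 58-3 = 55
p=6,m=4: even sum, res = 55+24 = 79
p=6,m=5: odd sum, res = 79-5 = 74
p=6,m=6: even sum, res = 74+36 = 110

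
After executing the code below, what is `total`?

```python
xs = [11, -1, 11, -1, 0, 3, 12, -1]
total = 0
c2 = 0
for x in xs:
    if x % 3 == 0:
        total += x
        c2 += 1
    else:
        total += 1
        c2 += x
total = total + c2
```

x=11: not %3==0, total = 0+1 = 1; c2=11
x=-1: not %3==0, total = 1+1 = 2; c2=10
x=11: not %3==0, total = 2+1 = 3; c2=21
x=-1: not %3==0, total = 3+1 = 4; c2=20
x=0: %3==0, total = 4+0 = 4; c2=21
x=3: %3==0, total = 4+3 = 7; c2=22
x=12: %3==0, total = 7+12 = 19; c2=23
x=-1: not %3==0, total = 19+1 = 20; c2=22
total+c2 = 20+22 = 42

42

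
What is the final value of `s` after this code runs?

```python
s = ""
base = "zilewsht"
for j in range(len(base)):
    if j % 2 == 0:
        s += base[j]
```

'zlwh'

j=0: add 'z' → 'z'
j=1: skip
j=2: add 'l' → 'zl'
j=3: skip
j=4: add 'w' → 'zlw'
j=5: skip
j=6: add 'h' → 'zlwh'
j=7: skip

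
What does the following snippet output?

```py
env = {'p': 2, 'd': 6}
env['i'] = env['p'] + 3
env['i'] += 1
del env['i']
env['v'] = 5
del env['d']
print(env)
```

{'p': 2, 'v': 5}

env['i'] = env['p']+3 = 5 → {'p': 2, 'd': 6, 'i': 5}
env['i'] = 5+1 = 6 → {'p': 2, 'd': 6, 'i': 6}
del 'i' → {'p': 2, 'd': 6}
env['v'] = 5 → {'p': 2, 'd': 6, 'v': 5}
del 'd' → {'p': 2, 'v': 5}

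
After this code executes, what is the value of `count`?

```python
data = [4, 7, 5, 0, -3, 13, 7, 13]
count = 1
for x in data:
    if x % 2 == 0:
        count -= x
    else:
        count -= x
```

-45

x=4: even, count = 1-4 = -3
x=7: not even, count = (-3)-7 = -10
x=5: not even, count = (-10)-5 = -15
x=0: even, count = (-15)-0 = -15
x=-3: not even, count = (-15)-(-3) = -12
x=13: not even, count = (-12)-13 = -25
x=7: not even, count = (-25)-7 = -32
x=13: not even, count = (-32)-13 = -45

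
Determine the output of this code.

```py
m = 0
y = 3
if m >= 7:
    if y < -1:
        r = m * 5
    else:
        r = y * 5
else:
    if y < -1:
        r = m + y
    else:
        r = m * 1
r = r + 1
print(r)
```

1

m=0, y=3
m >= 7 is False; y < -1 is False
→ r = m * 1 = 0
r = 0+1 = 1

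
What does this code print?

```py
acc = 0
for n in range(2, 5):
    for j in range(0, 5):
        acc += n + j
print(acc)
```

75

n=2,j=0: acc = 0+2 = 2
n=2,j=1: acc = 2+3 = 5
n=2,j=2: acc = 5+4 = 9
n=2,j=3: acc = 9+5 = 14
n=2,j=4: acc = 14+6 = 20
n=3,j=0: acc = 20+3 = 23
n=3,j=1: acc = 23+4 = 27
n=3,j=2: acc = 27+5 = 32
n=3,j=3: acc = 32+6 = 38
n=3,j=4: acc = 38+7 = 45
n=4,j=0: acc = 45+4 = 49
n=4,j=1: acc = 49+5 = 54
n=4,j=2: acc = 54+6 = 60
n=4,j=3: acc = 60+7 = 67
n=4,j=4: acc = 67+8 = 75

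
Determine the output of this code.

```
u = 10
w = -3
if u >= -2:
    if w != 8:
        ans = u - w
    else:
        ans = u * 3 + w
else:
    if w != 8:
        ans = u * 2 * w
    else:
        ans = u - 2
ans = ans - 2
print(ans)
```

u=10, w=-3
u >= -2 is True; w != 8 is True
→ ans = u - w = 13
ans = 13-2 = 11

11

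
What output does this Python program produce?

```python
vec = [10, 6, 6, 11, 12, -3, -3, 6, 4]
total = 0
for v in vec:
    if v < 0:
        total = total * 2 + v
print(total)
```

-9

v=10: not <0
v=6: not <0
v=6: not <0
v=11: not <0
v=12: not <0
v=-3: <0, total = 0*2+(-3) = -3
v=-3: <0, total = (-3)*2+(-3) = -9
v=6: not <0
v=4: not <0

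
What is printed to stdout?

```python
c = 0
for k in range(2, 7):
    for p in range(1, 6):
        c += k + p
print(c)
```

175

k=2,p=1: c = 0+3 = 3
k=2,p=2: c = 3+4 = 7
k=2,p=3: c = 7+5 = 12
k=2,p=4: c = 12+6 = 18
k=2,p=5: c = 18+7 = 25
k=3,p=1: c = 25+4 = 29
k=3,p=2: c = 29+5 = 34
k=3,p=3: c = 34+6 = 40
k=3,p=4: c = 40+7 = 47
k=3,p=5: c = 47+8 = 55
k=4,p=1: c = 55+5 = 60
k=4,p=2: c = 60+6 = 66
k=4,p=3: c = 66+7 = 73
k=4,p=4: c = 73+8 = 81
k=4,p=5: c = 81+9 = 90
k=5,p=1: c = 90+6 = 96
k=5,p=2: c = 96+7 = 103
k=5,p=3: c = 103+8 = 111
k=5,p=4: c = 111+9 = 120
k=5,p=5: c = 120+10 = 130
k=6,p=1: c = 130+7 = 137
k=6,p=2: c = 137+8 = 145
k=6,p=3: c = 145+9 = 154
k=6,p=4: c = 154+10 = 164
k=6,p=5: c = 164+11 = 175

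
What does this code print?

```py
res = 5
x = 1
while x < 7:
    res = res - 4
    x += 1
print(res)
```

-19

x=1: res = 5-4 = 1
x=2: res = 1-4 = -3
x=3: res = (-3)-4 = -7
x=4: res = (-7)-4 = -11
x=5: res = (-11)-4 = -15
x=6: res = (-15)-4 = -19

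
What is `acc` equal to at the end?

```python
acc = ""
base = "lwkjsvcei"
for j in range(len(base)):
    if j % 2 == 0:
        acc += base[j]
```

j=0: add 'l' → 'l'
j=1: skip
j=2: add 'k' → 'lk'
j=3: skip
j=4: add 's' → 'lks'
j=5: skip
j=6: add 'c' → 'lksc'
j=7: skip
j=8: add 'i' → 'lksci'

'lksci'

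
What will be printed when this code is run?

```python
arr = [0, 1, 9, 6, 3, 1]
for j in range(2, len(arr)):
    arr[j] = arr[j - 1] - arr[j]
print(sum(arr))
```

-56

j=2: arr[2] = 1-9 = -8 → [0, 1, -8, 6, 3, 1]
j=3: arr[3] = (-8)-6 = -14 → [0, 1, -8, -14, 3, 1]
j=4: arr[4] = (-14)-3 = -17 → [0, 1, -8, -14, -17, 1]
j=5: arr[5] = (-17)-1 = -18 → [0, 1, -8, -14, -17, -18]
sum = -56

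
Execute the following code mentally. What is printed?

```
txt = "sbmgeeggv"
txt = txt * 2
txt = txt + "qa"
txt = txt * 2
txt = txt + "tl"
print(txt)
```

repeat ×2 → 'sbmgeeggvsbmgeeggv'
+ 'qa' → 'sbmgeeggvsbmgeeggvqa'
repeat ×2 → 'sbmgeeggvsbmgeeggvqasbmgeeggvsbmgeeggvqa'
+ 'tl' → 'sbmgeeggvsbmgeeggvqasbmgeeggvsbmgeeggvqatl'

sbmgeeggvsbmgeeggvqasbmgeeggvsbmgeeggvqatl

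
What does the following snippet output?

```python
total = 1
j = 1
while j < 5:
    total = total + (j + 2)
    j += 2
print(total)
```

9

j=1: total = 1+3 = 4
j=3: total = 4+5 = 9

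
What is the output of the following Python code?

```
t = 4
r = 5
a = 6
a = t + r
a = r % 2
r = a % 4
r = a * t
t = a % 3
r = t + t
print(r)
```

2

a = 4+5 = 9
a = 5%2 = 1
r = 1%4 = 1
r = 1*4 = 4
t = 1%3 = 1
r = 1+1 = 2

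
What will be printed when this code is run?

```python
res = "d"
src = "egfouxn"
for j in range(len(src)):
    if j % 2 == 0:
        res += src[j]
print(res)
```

defun

j=0: add 'e' → 'de'
j=1: skip
j=2: add 'f' → 'def'
j=3: skip
j=4: add 'u' → 'defu'
j=5: skip
j=6: add 'n' → 'defun'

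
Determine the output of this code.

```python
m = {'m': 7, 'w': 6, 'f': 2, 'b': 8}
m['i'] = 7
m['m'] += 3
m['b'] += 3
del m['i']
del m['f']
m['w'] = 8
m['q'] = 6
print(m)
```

{'m': 10, 'w': 8, 'b': 11, 'q': 6}

m['i'] = 7 → {'m': 7, 'w': 6, 'f': 2, 'b': 8, 'i': 7}
m['m'] = 7+3 = 10 → {'m': 10, 'w': 6, 'f': 2, 'b': 8, 'i': 7}
m['b'] = 8+3 = 11 → {'m': 10, 'w': 6, 'f': 2, 'b': 11, 'i': 7}
del 'i' → {'m': 10, 'w': 6, 'f': 2, 'b': 11}
del 'f' → {'m': 10, 'w': 6, 'b': 11}
m['w'] = 8 → {'m': 10, 'w': 8, 'b': 11}
m['q'] = 6 → {'m': 10, 'w': 8, 'b': 11, 'q': 6}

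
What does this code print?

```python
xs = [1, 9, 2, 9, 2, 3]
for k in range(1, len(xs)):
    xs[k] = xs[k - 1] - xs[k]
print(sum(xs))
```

k=1: xs[1] = 1-9 = -8 → [1, -8, 2, 9, 2, 3]
k=2: xs[2] = (-8)-2 = -10 → [1, -8, -10, 9, 2, 3]
k=3: xs[3] = (-10)-9 = -19 → [1, -8, -10, -19, 2, 3]
k=4: xs[4] = (-19)-2 = -21 → [1, -8, -10, -19, -21, 3]
k=5: xs[5] = (-21)-3 = -24 → [1, -8, -10, -19, -21, -24]
sum = -81

-81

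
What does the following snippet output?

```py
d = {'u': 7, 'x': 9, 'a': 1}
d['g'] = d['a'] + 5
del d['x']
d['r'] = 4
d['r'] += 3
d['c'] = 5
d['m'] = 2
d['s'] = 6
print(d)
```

{'u': 7, 'a': 1, 'g': 6, 'r': 7, 'c': 5, 'm': 2, 's': 6}

d['g'] = d['a']+5 = 6 → {'u': 7, 'x': 9, 'a': 1, 'g': 6}
del 'x' → {'u': 7, 'a': 1, 'g': 6}
d['r'] = 4 → {'u': 7, 'a': 1, 'g': 6, 'r': 4}
d['r'] = 4+3 = 7 → {'u': 7, 'a': 1, 'g': 6, 'r': 7}
d['c'] = 5 → {'u': 7, 'a': 1, 'g': 6, 'r': 7, 'c': 5}
d['m'] = 2 → {'u': 7, 'a': 1, 'g': 6, 'r': 7, 'c': 5, 'm': 2}
d['s'] = 6 → {'u': 7, 'a': 1, 'g': 6, 'r': 7, 'c': 5, 'm': 2, 's': 6}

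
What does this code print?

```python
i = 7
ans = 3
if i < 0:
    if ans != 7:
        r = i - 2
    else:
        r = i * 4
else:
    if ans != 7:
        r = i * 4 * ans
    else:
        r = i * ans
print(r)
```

84

i=7, ans=3
i < 0 is False; ans != 7 is True
→ r = i * 4 * ans = 84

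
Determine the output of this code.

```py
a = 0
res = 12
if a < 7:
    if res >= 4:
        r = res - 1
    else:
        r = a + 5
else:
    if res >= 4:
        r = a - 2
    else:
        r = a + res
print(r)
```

11

a=0, res=12
a < 7 is True; res >= 4 is True
→ r = res - 1 = 11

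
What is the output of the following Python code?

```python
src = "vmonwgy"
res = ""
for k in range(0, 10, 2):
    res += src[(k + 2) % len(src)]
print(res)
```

owymn

k=0: add src[2]='o' → 'o'
k=2: add src[4]='w' → 'ow'
k=4: add src[6]='y' → 'owy'
k=6: add src[1]='m' → 'owym'
k=8: add src[3]='n' → 'owymn'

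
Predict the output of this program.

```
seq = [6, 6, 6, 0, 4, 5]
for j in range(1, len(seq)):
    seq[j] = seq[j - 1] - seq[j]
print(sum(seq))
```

j=1: seq[1] = 6-6 = 0 → [6, 0, 6, 0, 4, 5]
j=2: seq[2] = 0-6 = -6 → [6, 0, -6, 0, 4, 5]
j=3: seq[3] = (-6)-0 = -6 → [6, 0, -6, -6, 4, 5]
j=4: seq[4] = (-6)-4 = -10 → [6, 0, -6, -6, -10, 5]
j=5: seq[5] = (-10)-5 = -15 → [6, 0, -6, -6, -10, -15]
sum = -31

-31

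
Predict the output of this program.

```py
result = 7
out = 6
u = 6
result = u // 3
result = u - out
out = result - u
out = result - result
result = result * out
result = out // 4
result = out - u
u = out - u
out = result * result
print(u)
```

-6

result = 6//3 = 2
result = 6-6 = 0
out = 0-6 = -6
out = 0-0 = 0
result = 0*0 = 0
result = 0//4 = 0
result = 0-6 = -6
u = 0-6 = -6
out = (-6)*(-6) = 36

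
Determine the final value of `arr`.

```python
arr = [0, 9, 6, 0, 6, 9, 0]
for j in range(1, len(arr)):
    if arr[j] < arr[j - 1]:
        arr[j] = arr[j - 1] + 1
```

j=1: 9>=0, unchanged → [0, 9, 6, 0, 6, 9, 0]
j=2: 6<9, arr[2] = 9+1 = 10 → [0, 9, 10, 0, 6, 9, 0]
j=3: 0<10, arr[3] = 10+1 = 11 → [0, 9, 10, 11, 6, 9, 0]
j=4: 6<11, arr[4] = 11+1 = 12 → [0, 9, 10, 11, 12, 9, 0]
j=5: 9<12, arr[5] = 12+1 = 13 → [0, 9, 10, 11, 12, 13, 0]
j=6: 0<13, arr[6] = 13+1 = 14 → [0, 9, 10, 11, 12, 13, 14]

[0, 9, 10, 11, 12, 13, 14]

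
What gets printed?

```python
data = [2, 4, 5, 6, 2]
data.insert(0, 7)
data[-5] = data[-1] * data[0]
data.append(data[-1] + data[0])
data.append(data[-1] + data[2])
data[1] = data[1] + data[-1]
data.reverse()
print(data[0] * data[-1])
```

insert 7 at 0 → [7, 2, 4, 5, 6, 2]
data[-5] = data[-1]*data[0] = 2*7 = 14 → [7, 14, 4, 5, 6, 2]
append data[-1]+data[0] = 2+7 = 9 → [7, 14, 4, 5, 6, 2, 9]
append data[-1]+data[2] = 9+4 = 13 → [7, 14, 4, 5, 6, 2, 9, 13]
data[1] = data[1]+data[-1] = 14+13 = 27 → [7, 27, 4, 5, 6, 2, 9, 13]
reverse → [13, 9, 2, 6, 5, 4, 27, 7]
data[0]*data[-1] = 13*7 = 91

91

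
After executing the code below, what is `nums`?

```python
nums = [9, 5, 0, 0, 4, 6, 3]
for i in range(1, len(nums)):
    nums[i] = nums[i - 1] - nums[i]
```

i=1: nums[1] = 9-5 = 4 → [9, 4, 0, 0, 4, 6, 3]
i=2: nums[2] = 4-0 = 4 → [9, 4, 4, 0, 4, 6, 3]
i=3: nums[3] = 4-0 = 4 → [9, 4, 4, 4, 4, 6, 3]
i=4: nums[4] = 4-4 = 0 → [9, 4, 4, 4, 0, 6, 3]
i=5: nums[5] = 0-6 = -6 → [9, 4, 4, 4, 0, -6, 3]
i=6: nums[6] = (-6)-3 = -9 → [9, 4, 4, 4, 0, -6, -9]

[9, 4, 4, 4, 0, -6, -9]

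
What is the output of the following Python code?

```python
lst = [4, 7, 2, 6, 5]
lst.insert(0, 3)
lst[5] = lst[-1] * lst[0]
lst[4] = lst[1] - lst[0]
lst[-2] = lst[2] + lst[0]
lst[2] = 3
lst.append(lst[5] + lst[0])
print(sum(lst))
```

55

insert 3 at 0 → [3, 4, 7, 2, 6, 5]
lst[5] = lst[-1]*lst[0] = 5*3 = 15 → [3, 4, 7, 2, 6, 15]
lst[4] = lst[1]-lst[0] = 4-3 = 1 → [3, 4, 7, 2, 1, 15]
lst[-2] = lst[2]+lst[0] = 7+3 = 10 → [3, 4, 7, 2, 10, 15]
lst[2] = 3 → [3, 4, 3, 2, 10, 15]
append lst[5]+lst[0] = 15+3 = 18 → [3, 4, 3, 2, 10, 15, 18]
sum = 55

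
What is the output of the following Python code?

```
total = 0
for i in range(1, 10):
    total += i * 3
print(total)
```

i=1: total = 0+1*3 = 3
i=2: total = 3+2*3 = 9
i=3: total = 9+3*3 = 18
i=4: total = 18+4*3 = 30
i=5: total = 30+5*3 = 45
i=6: total = 45+6*3 = 63
i=7: total = 63+7*3 = 84
i=8: total = 84+8*3 = 108
i=9: total = 108+9*3 = 135

135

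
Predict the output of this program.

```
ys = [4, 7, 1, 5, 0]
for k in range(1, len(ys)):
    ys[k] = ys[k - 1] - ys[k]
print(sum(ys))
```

k=1: ys[1] = 4-7 = -3 → [4, -3, 1, 5, 0]
k=2: ys[2] = (-3)-1 = -4 → [4, -3, -4, 5, 0]
k=3: ys[3] = (-4)-5 = -9 → [4, -3, -4, -9, 0]
k=4: ys[4] = (-9)-0 = -9 → [4, -3, -4, -9, -9]
sum = -21

-21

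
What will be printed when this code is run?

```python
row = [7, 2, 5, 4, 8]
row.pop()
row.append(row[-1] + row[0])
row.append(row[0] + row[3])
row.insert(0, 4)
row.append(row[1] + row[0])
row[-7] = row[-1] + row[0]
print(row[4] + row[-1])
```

15

pop() removes 8 → [7, 2, 5, 4]
append row[-1]+row[0] = 4+7 = 11 → [7, 2, 5, 4, 11]
append row[0]+row[3] = 7+4 = 11 → [7, 2, 5, 4, 11, 11]
insert 4 at 0 → [4, 7, 2, 5, 4, 11, 11]
append row[1]+row[0] = 7+4 = 11 → [4, 7, 2, 5, 4, 11, 11, 11]
row[-7] = row[-1]+row[0] = 11+4 = 15 → [4, 15, 2, 5, 4, 11, 11, 11]
row[4]+row[-1] = 4+11 = 15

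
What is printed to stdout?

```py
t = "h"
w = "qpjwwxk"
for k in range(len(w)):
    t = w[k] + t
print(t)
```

kxwwjpqh

k=0: prepend 'q' → 'qh'
k=1: prepend 'p' → 'pqh'
k=2: prepend 'j' → 'jpqh'
k=3: prepend 'w' → 'wjpqh'
k=4: prepend 'w' → 'wwjpqh'
k=5: prepend 'x' → 'xwwjpqh'
k=6: prepend 'k' → 'kxwwjpqh'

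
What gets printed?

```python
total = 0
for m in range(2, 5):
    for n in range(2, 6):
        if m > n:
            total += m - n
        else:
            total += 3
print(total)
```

m=2,n=2: not 2>2, total = 0+3 = 3
m=2,n=3: not 2>3, total = 3+3 = 6
m=2,n=4: not 2>4, total = 6+3 = 9
m=2,n=5: not 2>5, total = 9+3 = 12
m=3,n=2: 3>2, total = 12+1 = 13
m=3,n=3: not 3>3, total = 13+3 = 16
m=3,n=4: not 3>4, total = 16+3 = 19
m=3,n=5: not 3>5, total = 19+3 = 22
m=4,n=2: 4>2, total = 22+2 = 24
m=4,n=3: 4>3, total = 24+1 = 25
m=4,n=4: not 4>4, total = 25+3 = 28
m=4,n=5: not 4>5, total = 28+3 = 31

31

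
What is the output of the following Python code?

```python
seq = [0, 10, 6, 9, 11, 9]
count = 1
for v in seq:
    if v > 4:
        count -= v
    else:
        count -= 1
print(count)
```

-45

v=0: not >4, count = 1-1 = 0
v=10: >4, count = 0-10 = -10
v=6: >4, count = (-10)-6 = -16
v=9: >4, count = (-16)-9 = -25
v=11: >4, count = (-25)-11 = -36
v=9: >4, count = (-36)-9 = -45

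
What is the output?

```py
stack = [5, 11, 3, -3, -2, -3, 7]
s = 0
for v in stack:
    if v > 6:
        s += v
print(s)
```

v=5: not >6
v=11: >6, s = 0+11 = 11
v=3: not >6
v=-3: not >6
v=-2: not >6
v=-3: not >6
v=7: >6, s = 11+7 = 18

18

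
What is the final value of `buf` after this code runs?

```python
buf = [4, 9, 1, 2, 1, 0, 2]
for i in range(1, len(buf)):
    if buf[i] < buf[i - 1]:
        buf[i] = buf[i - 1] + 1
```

[4, 9, 10, 11, 12, 13, 14]

i=1: 9>=4, unchanged → [4, 9, 1, 2, 1, 0, 2]
i=2: 1<9, buf[2] = 9+1 = 10 → [4, 9, 10, 2, 1, 0, 2]
i=3: 2<10, buf[3] = 10+1 = 11 → [4, 9, 10, 11, 1, 0, 2]
i=4: 1<11, buf[4] = 11+1 = 12 → [4, 9, 10, 11, 12, 0, 2]
i=5: 0<12, buf[5] = 12+1 = 13 → [4, 9, 10, 11, 12, 13, 2]
i=6: 2<13, buf[6] = 13+1 = 14 → [4, 9, 10, 11, 12, 13, 14]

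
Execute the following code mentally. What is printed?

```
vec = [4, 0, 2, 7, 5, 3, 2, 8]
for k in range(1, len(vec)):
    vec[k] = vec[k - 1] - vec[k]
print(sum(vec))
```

k=1: vec[1] = 4-0 = 4 → [4, 4, 2, 7, 5, 3, 2, 8]
k=2: vec[2] = 4-2 = 2 → [4, 4, 2, 7, 5, 3, 2, 8]
k=3: vec[3] = 2-7 = -5 → [4, 4, 2, -5, 5, 3, 2, 8]
k=4: vec[4] = (-5)-5 = -10 → [4, 4, 2, -5, -10, 3, 2, 8]
k=5: vec[5] = (-10)-3 = -13 → [4, 4, 2, -5, -10, -13, 2, 8]
k=6: vec[6] = (-13)-2 = -15 → [4, 4, 2, -5, -10, -13, -15, 8]
k=7: vec[7] = (-15)-8 = -23 → [4, 4, 2, -5, -10, -13, -15, -23]
sum = -56

-56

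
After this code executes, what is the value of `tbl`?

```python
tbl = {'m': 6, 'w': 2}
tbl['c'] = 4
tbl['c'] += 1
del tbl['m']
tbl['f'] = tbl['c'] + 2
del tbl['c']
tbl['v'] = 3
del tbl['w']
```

tbl['c'] = 4 → {'m': 6, 'w': 2, 'c': 4}
tbl['c'] = 4+1 = 5 → {'m': 6, 'w': 2, 'c': 5}
del 'm' → {'w': 2, 'c': 5}
tbl['f'] = tbl['c']+2 = 7 → {'w': 2, 'c': 5, 'f': 7}
del 'c' → {'w': 2, 'f': 7}
tbl['v'] = 3 → {'w': 2, 'f': 7, 'v': 3}
del 'w' → {'f': 7, 'v': 3}

{'f': 7, 'v': 3}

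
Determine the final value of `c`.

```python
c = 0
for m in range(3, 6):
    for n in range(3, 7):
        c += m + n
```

m=3,n=3: c = 0+6 = 6
m=3,n=4: c = 6+7 = 13
m=3,n=5: c = 13+8 = 21
m=3,n=6: c = 21+9 = 30
m=4,n=3: c = 30+7 = 37
m=4,n=4: c = 37+8 = 45
m=4,n=5: c = 45+9 = 54
m=4,n=6: c = 54+10 = 64
m=5,n=3: c = 64+8 = 72
m=5,n=4: c = 72+9 = 81
m=5,n=5: c = 81+10 = 91
m=5,n=6: c = 91+11 = 102

102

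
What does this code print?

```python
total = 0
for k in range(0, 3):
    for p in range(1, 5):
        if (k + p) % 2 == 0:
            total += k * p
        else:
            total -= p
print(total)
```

k=0,p=1: odd sum, total = 0-1 = -1
k=0,p=2: even sum, total = (-1)+0 = -1
k=0,p=3: odd sum, total = (-1)-3 = -4
k=0,p=4: even sum, total = (-4)+0 = -4
k=1,p=1: even sum, total = (-4)+1 = -3
k=1,p=2: odd sum, total = (-3)-2 = -5
k=1,p=3: even sum, total = (-5)+3 = -2
k=1,p=4: odd sum, total = (-2)-4 = -6
k=2,p=1: odd sum, total = (-6)-1 = -7
k=2,p=2: even sum, total = (-7)+4 = -3
k=2,p=3: odd sum, total = (-3)-3 = -6
k=2,p=4: even sum, total = (-6)+8 = 2

2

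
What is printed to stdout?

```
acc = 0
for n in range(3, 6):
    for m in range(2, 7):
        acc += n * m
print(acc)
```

n=3,m=2: acc = 0+6 = 6
n=3,m=3: acc = 6+9 = 15
n=3,m=4: acc = 15+12 = 27
n=3,m=5: acc = 27+15 = 42
n=3,m=6: acc = 42+18 = 60
n=4,m=2: acc = 60+8 = 68
n=4,m=3: acc = 68+12 = 80
n=4,m=4: acc = 80+16 = 96
n=4,m=5: acc = 96+20 = 116
n=4,m=6: acc = 116+24 = 140
n=5,m=2: acc = 140+10 = 150
n=5,m=3: acc = 150+15 = 165
n=5,m=4: acc = 165+20 = 185
n=5,m=5: acc = 185+25 = 210
n=5,m=6: acc = 210+30 = 240

240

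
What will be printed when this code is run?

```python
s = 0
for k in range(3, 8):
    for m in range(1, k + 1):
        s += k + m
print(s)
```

k=3,m=1: s = 0+4 = 4
k=3,m=2: s = 4+5 = 9
k=3,m=3: s = 9+6 = 15
k=4,m=1: s = 15+5 = 20
k=4,m=2: s = 20+6 = 26
k=4,m=3: s = 26+7 = 33
k=4,m=4: s = 33+8 = 41
k=5,m=1: s = 41+6 = 47
k=5,m=2: s = 47+7 = 54
k=5,m=3: s = 54+8 = 62
k=5,m=4: s = 62+9 = 71
k=5,m=5: s = 71+10 = 81
k=6,m=1: s = 81+7 = 88
k=6,m=2: s = 88+8 = 96
k=6,m=3: s = 96+9 = 105
k=6,m=4: s = 105+10 = 115
k=6,m=5: s = 115+11 = 126
k=6,m=6: s = 126+12 = 138
k=7,m=1: s = 138+8 = 146
k=7,m=2: s = 146+9 = 155
k=7,m=3: s = 155+10 = 165
k=7,m=4: s = 165+11 = 176
k=7,m=5: s = 176+12 = 188
k=7,m=6: s = 188+13 = 201
k=7,m=7: s = 201+14 = 215

215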